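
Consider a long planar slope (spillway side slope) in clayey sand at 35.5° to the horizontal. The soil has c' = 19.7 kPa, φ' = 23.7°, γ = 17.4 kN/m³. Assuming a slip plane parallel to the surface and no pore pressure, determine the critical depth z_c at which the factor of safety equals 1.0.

Setting FS = 1.00 in FS = [c' + γz cos²β tanφ'] / [γz sinβ cosβ] and solving for z:
z = c' / [γ cosβ (FS·sinβ − cosβ·tanφ')]
  = 19.7 / [17.4·cos35.5°·(1.00·sin35.5° − cos35.5°·tan23.7°)]
  = 19.7 / [17.4·0.8141·(1.00·0.5807 − 0.8141·0.4390)]
  = 19.7 / 3.1636 = 6.227 m

z_c = 6.23 m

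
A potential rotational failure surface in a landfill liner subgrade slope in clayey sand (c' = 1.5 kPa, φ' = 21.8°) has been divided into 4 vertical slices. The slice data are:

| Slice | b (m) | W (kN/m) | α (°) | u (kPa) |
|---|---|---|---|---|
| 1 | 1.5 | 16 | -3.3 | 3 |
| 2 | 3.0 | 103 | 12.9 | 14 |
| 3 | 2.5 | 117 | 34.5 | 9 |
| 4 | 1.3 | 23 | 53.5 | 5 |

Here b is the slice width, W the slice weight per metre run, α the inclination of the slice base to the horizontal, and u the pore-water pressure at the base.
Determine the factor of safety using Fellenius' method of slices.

FS = 0.66

Ordinary method of slices: FS = Σ[c'·Δl_i + (W_i cosα_i − u_i·Δl_i)·tanφ'] / Σ W_i sinα_i, with Δl_i = b_i / cosα_i.
Slice 1: Δl = 1.5/cos(-3.3°) = 1.502 m; N'_1 = 16·cos(-3.3°) − 3·1.502 = 11.5; c'Δl = 2.25; W sinα = -0.9
Slice 2: Δl = 3.0/cos12.9° = 3.078 m; N'_2 = 103·cos12.9° − 14·3.078 = 57.3; c'Δl = 4.62; W sinα = 23.0
Slice 3: Δl = 2.5/cos34.5° = 3.034 m; N'_3 = 117·cos34.5° − 9·3.034 = 69.1; c'Δl = 4.55; W sinα = 66.3
Slice 4: Δl = 1.3/cos53.5° = 2.186 m; N'_4 = 23·cos53.5° − 5·2.186 = 2.8; c'Δl = 3.28; W sinα = 18.5
Σc'Δl = 14.7 kN/m; ΣN' = 140.7 kN/m; ΣW sinα = 106.8 kN/m
Resisting = 14.7 + 140.7·tan21.8° = 14.7 + 56.3 = 71.0 kN/m
FS = 71.0 / 106.8 = 0.664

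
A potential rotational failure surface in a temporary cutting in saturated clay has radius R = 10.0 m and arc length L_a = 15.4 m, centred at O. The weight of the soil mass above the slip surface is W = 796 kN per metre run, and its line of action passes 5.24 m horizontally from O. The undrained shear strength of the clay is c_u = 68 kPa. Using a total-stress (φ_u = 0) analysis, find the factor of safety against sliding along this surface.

Taking moments about the centre O, the resisting moment is provided by the undrained shear strength acting along the arc:
M_R = c_u·L_a·R = 68·15.40·10.0 = 10472.0 kN·m/m
M_D = W·d = 796·5.24 = 4171.0 kN·m/m
FS = M_R / M_D = 10472.0 / 4171.0 = 2.511

FS = 2.51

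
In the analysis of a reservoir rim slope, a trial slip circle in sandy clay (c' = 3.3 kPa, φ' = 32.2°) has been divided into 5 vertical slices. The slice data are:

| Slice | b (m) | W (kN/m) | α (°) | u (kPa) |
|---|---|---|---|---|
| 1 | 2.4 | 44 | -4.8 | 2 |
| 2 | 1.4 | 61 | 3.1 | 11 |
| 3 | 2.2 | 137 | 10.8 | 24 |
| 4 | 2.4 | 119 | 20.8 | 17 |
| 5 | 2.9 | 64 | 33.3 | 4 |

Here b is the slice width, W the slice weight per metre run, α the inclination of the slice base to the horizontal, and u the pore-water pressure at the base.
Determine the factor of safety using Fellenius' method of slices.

FS = 2.06

Ordinary method of slices: FS = Σ[c'·Δl_i + (W_i cosα_i − u_i·Δl_i)·tanφ'] / Σ W_i sinα_i, with Δl_i = b_i / cosα_i.
Slice 1: Δl = 2.4/cos(-4.8°) = 2.408 m; N'_1 = 44·cos(-4.8°) − 2·2.408 = 39.0; c'Δl = 7.95; W sinα = -3.7
Slice 2: Δl = 1.4/cos3.1° = 1.402 m; N'_2 = 61·cos3.1° − 11·1.402 = 45.5; c'Δl = 4.63; W sinα = 3.3
Slice 3: Δl = 2.2/cos10.8° = 2.240 m; N'_3 = 137·cos10.8° − 24·2.240 = 80.8; c'Δl = 7.39; W sinα = 25.7
Slice 4: Δl = 2.4/cos20.8° = 2.567 m; N'_4 = 119·cos20.8° − 17·2.567 = 67.6; c'Δl = 8.47; W sinα = 42.3
Slice 5: Δl = 2.9/cos33.3° = 3.470 m; N'_5 = 64·cos33.3° − 4·3.470 = 39.6; c'Δl = 11.45; W sinα = 35.1
Σc'Δl = 39.9 kN/m; ΣN' = 272.6 kN/m; ΣW sinα = 102.7 kN/m
Resisting = 39.9 + 272.6·tan32.2° = 39.9 + 171.6 = 211.5 kN/m
FS = 211.5 / 102.7 = 2.060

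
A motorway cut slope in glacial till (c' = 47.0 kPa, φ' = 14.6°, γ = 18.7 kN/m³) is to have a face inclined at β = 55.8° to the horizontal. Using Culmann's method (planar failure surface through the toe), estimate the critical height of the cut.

H_c = 32.50 m

Culmann's analysis gives the critical failure plane at α_cr = (β + φ')/2 = (55.8 + 14.6)/2 = 35.2°, and the critical height
H_c = (4c'/γ) · sinβ cosφ' / [1 − cos(β − φ')]
    = (4·47.0/18.7) · sin55.8°·cos14.6° / [1 − cos(41.2°)]
    = 10.053 · 0.8271·0.9677 / [1 − 0.7524]
    = 10.053 · 0.8004 / 0.2476
    = 32.50 m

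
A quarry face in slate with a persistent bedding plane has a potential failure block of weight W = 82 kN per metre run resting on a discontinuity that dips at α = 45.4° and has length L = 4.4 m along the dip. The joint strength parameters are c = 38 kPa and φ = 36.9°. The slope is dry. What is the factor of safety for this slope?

FS = 3.60

Resolving the block weight along and normal to the plane and applying the Mohr–Coulomb strength on the joint:
N' = W cosα = 82·cos45.4° = 57.6 kN/m
Driving force T = W sinα = 82·sin45.4° = 58.4 kN/m
Resisting force R = c·L + N'·tanφ = 38·4.4 + 57.6·tan36.9° = 167.2 + 43.2 = 210.4 kN/m
FS = R / T = 210.4 / 58.4 = 3.604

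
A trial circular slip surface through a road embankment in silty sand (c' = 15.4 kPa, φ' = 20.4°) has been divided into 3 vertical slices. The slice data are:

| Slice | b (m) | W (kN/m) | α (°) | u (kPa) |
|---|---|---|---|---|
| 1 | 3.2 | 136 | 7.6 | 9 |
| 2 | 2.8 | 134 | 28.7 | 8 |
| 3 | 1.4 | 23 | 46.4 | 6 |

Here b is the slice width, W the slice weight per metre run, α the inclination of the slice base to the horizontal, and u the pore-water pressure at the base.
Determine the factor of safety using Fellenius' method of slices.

FS = 2.07

Ordinary method of slices: FS = Σ[c'·Δl_i + (W_i cosα_i − u_i·Δl_i)·tanφ'] / Σ W_i sinα_i, with Δl_i = b_i / cosα_i.
Slice 1: Δl = 3.2/cos7.6° = 3.228 m; N'_1 = 136·cos7.6° − 9·3.228 = 105.8; c'Δl = 49.72; W sinα = 18.0
Slice 2: Δl = 2.8/cos28.7° = 3.192 m; N'_2 = 134·cos28.7° − 8·3.192 = 92.0; c'Δl = 49.16; W sinα = 64.3
Slice 3: Δl = 1.4/cos46.4° = 2.030 m; N'_3 = 23·cos46.4° − 6·2.030 = 3.7; c'Δl = 31.26; W sinα = 16.7
Σc'Δl = 130.1 kN/m; ΣN' = 201.4 kN/m; ΣW sinα = 99.0 kN/m
Resisting = 130.1 + 201.4·tan20.4° = 130.1 + 74.9 = 205.1 kN/m
FS = 205.1 / 99.0 = 2.071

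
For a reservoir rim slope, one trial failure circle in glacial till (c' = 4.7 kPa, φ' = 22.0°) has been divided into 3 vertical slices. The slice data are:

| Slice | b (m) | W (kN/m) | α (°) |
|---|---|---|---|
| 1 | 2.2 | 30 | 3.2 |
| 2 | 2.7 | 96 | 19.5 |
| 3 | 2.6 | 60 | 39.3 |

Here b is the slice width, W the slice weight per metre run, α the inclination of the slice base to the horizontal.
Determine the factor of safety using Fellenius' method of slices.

FS = 1.49

Ordinary method of slices: FS = Σ[c'·Δl_i + (W_i cosα_i)·tanφ'] / Σ W_i sinα_i, with Δl_i = b_i / cosα_i.
Slice 1: Δl = 2.2/cos3.2° = 2.203 m; N'_1 = 30·cos3.2° = 30.0; c'Δl = 10.36; W sinα = 1.7
Slice 2: Δl = 2.7/cos19.5° = 2.864 m; N'_2 = 96·cos19.5° = 90.5; c'Δl = 13.46; W sinα = 32.0
Slice 3: Δl = 2.6/cos39.3° = 3.360 m; N'_3 = 60·cos39.3° = 46.4; c'Δl = 15.79; W sinα = 38.0
Σc'Δl = 39.6 kN/m; ΣN' = 166.9 kN/m; ΣW sinα = 71.7 kN/m
Resisting = 39.6 + 166.9·tan22.0° = 39.6 + 67.4 = 107.0 kN/m
FS = 107.0 / 71.7 = 1.492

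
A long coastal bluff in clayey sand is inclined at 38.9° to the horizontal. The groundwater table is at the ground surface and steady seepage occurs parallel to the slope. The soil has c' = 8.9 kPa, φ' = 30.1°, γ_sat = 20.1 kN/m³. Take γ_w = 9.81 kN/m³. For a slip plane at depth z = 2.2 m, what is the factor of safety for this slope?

FS = 0.78

With seepage parallel to the slope and the water table at the surface, the effective normal stress on the slip plane uses the buoyant unit weight γ' = γ_sat − γ_w while the driving shear stress uses γ_sat:
FS = [c' + γ' z cos²β tanφ'] / [γ_sat z sinβ cosβ]
γ' = 20.1 − 9.81 = 10.29 kN/m³
Numerator = 8.9 + 10.29·2.2·cos²38.9°·tan30.1° = 8.9 + 10.29·2.2·0.6057·0.5797 = 16.848 kPa
Denominator = 20.1·2.2·sin38.9°·cos38.9° = 20.1·2.2·0.6280·0.7782 = 21.611 kPa
FS = 16.848 / 21.611 = 0.780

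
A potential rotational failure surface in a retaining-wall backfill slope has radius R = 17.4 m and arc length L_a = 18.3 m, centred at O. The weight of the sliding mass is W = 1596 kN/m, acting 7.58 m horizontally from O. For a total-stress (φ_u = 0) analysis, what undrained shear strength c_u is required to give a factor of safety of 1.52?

FS = c_u·L_a·R / (W·d), so c_u = FS·W·d / (L_a·R).
c_u = 1.52·1596·7.58 / (18.30·17.4) = 18388.5 / 318.42 = 57.75 kPa

c_u = 57.7 kPa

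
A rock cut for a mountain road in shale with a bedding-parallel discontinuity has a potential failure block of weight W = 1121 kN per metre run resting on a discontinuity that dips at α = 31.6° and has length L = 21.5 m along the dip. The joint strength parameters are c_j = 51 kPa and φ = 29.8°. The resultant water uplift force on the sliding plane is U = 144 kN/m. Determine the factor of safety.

FS = 2.66

Resolving the block weight along and normal to the plane and applying the Mohr–Coulomb strength on the joint:
N' = W cosα − U = 1121·cos31.6° − 144 = 810.8 kN/m
Driving force T = W sinα = 1121·sin31.6° = 587.4 kN/m
Resisting force R = c_j·L + N'·tanφ = 51·21.5 + 810.8·tan29.8° = 1096.5 + 464.3 = 1560.8 kN/m
FS = R / T = 1560.8 / 587.4 = 2.657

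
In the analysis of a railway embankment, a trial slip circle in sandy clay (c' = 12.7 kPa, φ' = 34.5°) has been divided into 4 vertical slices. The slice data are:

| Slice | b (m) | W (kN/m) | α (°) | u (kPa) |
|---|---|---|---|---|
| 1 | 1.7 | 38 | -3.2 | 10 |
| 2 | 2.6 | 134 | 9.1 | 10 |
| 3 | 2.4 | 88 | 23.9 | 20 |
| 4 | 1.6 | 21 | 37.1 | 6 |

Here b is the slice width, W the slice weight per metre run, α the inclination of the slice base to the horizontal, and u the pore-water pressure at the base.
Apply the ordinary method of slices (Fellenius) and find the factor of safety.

FS = 3.32

Ordinary method of slices: FS = Σ[c'·Δl_i + (W_i cosα_i − u_i·Δl_i)·tanφ'] / Σ W_i sinα_i, with Δl_i = b_i / cosα_i.
Slice 1: Δl = 1.7/cos(-3.2°) = 1.703 m; N'_1 = 38·cos(-3.2°) − 10·1.703 = 20.9; c'Δl = 21.62; W sinα = -2.1
Slice 2: Δl = 2.6/cos9.1° = 2.633 m; N'_2 = 134·cos9.1° − 10·2.633 = 106.0; c'Δl = 33.44; W sinα = 21.2
Slice 3: Δl = 2.4/cos23.9° = 2.625 m; N'_3 = 88·cos23.9° − 20·2.625 = 28.0; c'Δl = 33.34; W sinα = 35.7
Slice 4: Δl = 1.6/cos37.1° = 2.006 m; N'_4 = 21·cos37.1° − 6·2.006 = 4.7; c'Δl = 25.48; W sinα = 12.7
Σc'Δl = 113.9 kN/m; ΣN' = 159.6 kN/m; ΣW sinα = 67.4 kN/m
Resisting = 113.9 + 159.6·tan34.5° = 113.9 + 109.7 = 223.5 kN/m
FS = 223.5 / 67.4 = 3.317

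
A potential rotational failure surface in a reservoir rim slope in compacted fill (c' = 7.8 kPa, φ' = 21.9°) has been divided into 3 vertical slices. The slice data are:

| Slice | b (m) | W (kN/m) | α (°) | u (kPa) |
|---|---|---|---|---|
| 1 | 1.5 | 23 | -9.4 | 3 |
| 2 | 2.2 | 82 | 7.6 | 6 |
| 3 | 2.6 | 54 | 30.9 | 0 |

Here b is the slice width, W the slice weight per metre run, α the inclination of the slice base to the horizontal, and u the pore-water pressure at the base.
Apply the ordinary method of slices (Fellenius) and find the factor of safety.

Ordinary method of slices: FS = Σ[c'·Δl_i + (W_i cosα_i − u_i·Δl_i)·tanφ'] / Σ W_i sinα_i, with Δl_i = b_i / cosα_i.
Slice 1: Δl = 1.5/cos(-9.4°) = 1.520 m; N'_1 = 23·cos(-9.4°) − 3·1.520 = 18.1; c'Δl = 11.86; W sinα = -3.8
Slice 2: Δl = 2.2/cos7.6° = 2.219 m; N'_2 = 82·cos7.6° − 6·2.219 = 68.0; c'Δl = 17.31; W sinα = 10.8
Slice 3: Δl = 2.6/cos30.9° = 3.030 m; N'_3 = 54·cos30.9° − 0·3.030 = 46.3; c'Δl = 23.63; W sinα = 27.7
Σc'Δl = 52.8 kN/m; ΣN' = 132.4 kN/m; ΣW sinα = 34.8 kN/m
Resisting = 52.8 + 132.4·tan21.9° = 52.8 + 53.2 = 106.0 kN/m
FS = 106.0 / 34.8 = 3.045

FS = 3.05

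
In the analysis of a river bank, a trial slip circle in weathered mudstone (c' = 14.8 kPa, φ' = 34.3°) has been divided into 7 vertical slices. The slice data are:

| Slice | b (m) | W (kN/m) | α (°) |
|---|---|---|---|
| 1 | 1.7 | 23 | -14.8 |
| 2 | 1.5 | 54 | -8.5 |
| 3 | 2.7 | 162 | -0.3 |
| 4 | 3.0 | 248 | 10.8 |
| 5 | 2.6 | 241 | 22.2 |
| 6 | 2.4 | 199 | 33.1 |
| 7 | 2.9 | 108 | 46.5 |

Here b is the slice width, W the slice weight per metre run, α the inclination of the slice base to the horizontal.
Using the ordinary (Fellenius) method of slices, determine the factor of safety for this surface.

Ordinary method of slices: FS = Σ[c'·Δl_i + (W_i cosα_i)·tanφ'] / Σ W_i sinα_i, with Δl_i = b_i / cosα_i.
Slice 1: Δl = 1.7/cos(-14.8°) = 1.758 m; N'_1 = 23·cos(-14.8°) = 22.2; c'Δl = 26.02; W sinα = -5.9
Slice 2: Δl = 1.5/cos(-8.5°) = 1.517 m; N'_2 = 54·cos(-8.5°) = 53.4; c'Δl = 22.45; W sinα = -8.0
Slice 3: Δl = 2.7/cos(-0.3°) = 2.700 m; N'_3 = 162·cos(-0.3°) = 162.0; c'Δl = 39.96; W sinα = -0.8
Slice 4: Δl = 3.0/cos10.8° = 3.054 m; N'_4 = 248·cos10.8° = 243.6; c'Δl = 45.20; W sinα = 46.5
Slice 5: Δl = 2.6/cos22.2° = 2.808 m; N'_5 = 241·cos22.2° = 223.1; c'Δl = 41.56; W sinα = 91.1
Slice 6: Δl = 2.4/cos33.1° = 2.865 m; N'_6 = 199·cos33.1° = 166.7; c'Δl = 42.40; W sinα = 108.7
Slice 7: Δl = 2.9/cos46.5° = 4.213 m; N'_7 = 108·cos46.5° = 74.3; c'Δl = 62.35; W sinα = 78.3
Σc'Δl = 279.9 kN/m; ΣN' = 945.4 kN/m; ΣW sinα = 309.8 kN/m
Resisting = 279.9 + 945.4·tan34.3° = 279.9 + 644.9 = 924.9 kN/m
FS = 924.9 / 309.8 = 2.985

FS = 2.99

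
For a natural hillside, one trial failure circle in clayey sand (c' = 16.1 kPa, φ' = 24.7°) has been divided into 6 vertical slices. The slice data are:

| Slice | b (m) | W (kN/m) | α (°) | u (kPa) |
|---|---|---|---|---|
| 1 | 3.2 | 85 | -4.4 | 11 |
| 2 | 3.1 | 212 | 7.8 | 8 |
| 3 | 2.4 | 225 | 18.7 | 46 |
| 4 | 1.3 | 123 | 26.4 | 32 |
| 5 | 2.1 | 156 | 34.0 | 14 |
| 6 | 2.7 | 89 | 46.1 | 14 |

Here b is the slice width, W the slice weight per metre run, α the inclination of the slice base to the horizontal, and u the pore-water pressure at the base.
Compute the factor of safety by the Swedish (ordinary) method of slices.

Ordinary method of slices: FS = Σ[c'·Δl_i + (W_i cosα_i − u_i·Δl_i)·tanφ'] / Σ W_i sinα_i, with Δl_i = b_i / cosα_i.
Slice 1: Δl = 3.2/cos(-4.4°) = 3.209 m; N'_1 = 85·cos(-4.4°) − 11·3.209 = 49.4; c'Δl = 51.67; W sinα = -6.5
Slice 2: Δl = 3.1/cos7.8° = 3.129 m; N'_2 = 212·cos7.8° − 8·3.129 = 185.0; c'Δl = 50.38; W sinα = 28.8
Slice 3: Δl = 2.4/cos18.7° = 2.534 m; N'_3 = 225·cos18.7° − 46·2.534 = 96.6; c'Δl = 40.79; W sinα = 72.1
Slice 4: Δl = 1.3/cos26.4° = 1.451 m; N'_4 = 123·cos26.4° − 32·1.451 = 63.7; c'Δl = 23.37; W sinα = 54.7
Slice 5: Δl = 2.1/cos34.0° = 2.533 m; N'_5 = 156·cos34.0° − 14·2.533 = 93.9; c'Δl = 40.78; W sinα = 87.2
Slice 6: Δl = 2.7/cos46.1° = 3.894 m; N'_6 = 89·cos46.1° − 14·3.894 = 7.2; c'Δl = 62.69; W sinα = 64.1
Σc'Δl = 269.7 kN/m; ΣN' = 495.8 kN/m; ΣW sinα = 300.4 kN/m
Resisting = 269.7 + 495.8·tan24.7° = 269.7 + 228.1 = 497.7 kN/m
FS = 497.7 / 300.4 = 1.657

FS = 1.66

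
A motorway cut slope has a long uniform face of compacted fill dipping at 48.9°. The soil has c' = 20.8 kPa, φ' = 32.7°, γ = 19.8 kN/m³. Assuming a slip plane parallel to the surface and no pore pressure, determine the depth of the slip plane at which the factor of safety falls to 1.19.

z = 3.37 m

Setting FS = 1.19 in FS = [c' + γz cos²β tanφ'] / [γz sinβ cosβ] and solving for z:
z = c' / [γ cosβ (FS·sinβ − cosβ·tanφ')]
  = 20.8 / [19.8·cos48.9°·(1.19·sin48.9° − cos48.9°·tan32.7°)]
  = 20.8 / [19.8·0.6574·(1.19·0.7536 − 0.6574·0.6420)]
  = 20.8 / 6.1789 = 3.366 m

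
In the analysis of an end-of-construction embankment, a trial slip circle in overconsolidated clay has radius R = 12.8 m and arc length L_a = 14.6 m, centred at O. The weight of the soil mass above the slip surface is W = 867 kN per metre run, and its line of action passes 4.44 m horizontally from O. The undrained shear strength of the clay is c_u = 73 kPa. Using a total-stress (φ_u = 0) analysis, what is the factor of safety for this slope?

Taking moments about the centre O, the resisting moment is provided by the undrained shear strength acting along the arc:
M_R = c_u·L_a·R = 73·14.60·12.8 = 13642.2 kN·m/m
M_D = W·d = 867·4.44 = 3849.5 kN·m/m
FS = M_R / M_D = 13642.2 / 3849.5 = 3.544

FS = 3.54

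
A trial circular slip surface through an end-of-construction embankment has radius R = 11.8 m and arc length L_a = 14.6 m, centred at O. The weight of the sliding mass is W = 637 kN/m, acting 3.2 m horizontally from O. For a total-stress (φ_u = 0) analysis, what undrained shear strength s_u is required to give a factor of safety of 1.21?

s_u = 14.3 kPa

FS = s_u·L_a·R / (W·d), so s_u = FS·W·d / (L_a·R).
s_u = 1.21·637·3.2 / (14.60·11.8) = 2466.5 / 172.28 = 14.32 kPa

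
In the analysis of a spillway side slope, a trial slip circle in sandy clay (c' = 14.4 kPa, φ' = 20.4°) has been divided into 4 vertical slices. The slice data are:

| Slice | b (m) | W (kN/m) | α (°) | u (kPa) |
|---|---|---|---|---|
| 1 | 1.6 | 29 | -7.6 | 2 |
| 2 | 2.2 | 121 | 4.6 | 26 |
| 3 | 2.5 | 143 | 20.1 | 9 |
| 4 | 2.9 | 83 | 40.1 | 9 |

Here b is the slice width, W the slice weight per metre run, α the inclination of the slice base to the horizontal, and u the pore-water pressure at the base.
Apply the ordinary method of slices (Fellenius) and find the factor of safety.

Ordinary method of slices: FS = Σ[c'·Δl_i + (W_i cosα_i − u_i·Δl_i)·tanφ'] / Σ W_i sinα_i, with Δl_i = b_i / cosα_i.
Slice 1: Δl = 1.6/cos(-7.6°) = 1.614 m; N'_1 = 29·cos(-7.6°) − 2·1.614 = 25.5; c'Δl = 23.24; W sinα = -3.8
Slice 2: Δl = 2.2/cos4.6° = 2.207 m; N'_2 = 121·cos4.6° − 26·2.207 = 63.2; c'Δl = 31.78; W sinα = 9.7
Slice 3: Δl = 2.5/cos20.1° = 2.662 m; N'_3 = 143·cos20.1° − 9·2.662 = 110.3; c'Δl = 38.33; W sinα = 49.1
Slice 4: Δl = 2.9/cos40.1° = 3.791 m; N'_4 = 83·cos40.1° − 9·3.791 = 29.4; c'Δl = 54.59; W sinα = 53.5
Σc'Δl = 148.0 kN/m; ΣN' = 228.4 kN/m; ΣW sinα = 108.5 kN/m
Resisting = 148.0 + 228.4·tan20.4° = 148.0 + 85.0 = 232.9 kN/m
FS = 232.9 / 108.5 = 2.147

FS = 2.15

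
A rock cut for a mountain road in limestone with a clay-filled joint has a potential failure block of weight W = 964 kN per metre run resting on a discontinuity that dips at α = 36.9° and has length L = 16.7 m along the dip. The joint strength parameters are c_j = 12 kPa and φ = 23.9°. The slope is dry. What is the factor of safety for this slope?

Resolving the block weight along and normal to the plane and applying the Mohr–Coulomb strength on the joint:
N' = W cosα = 964·cos36.9° = 770.9 kN/m
Driving force T = W sinα = 964·sin36.9° = 578.8 kN/m
Resisting force R = c_j·L + N'·tanφ = 12·16.7 + 770.9·tan23.9° = 200.4 + 341.6 = 542.0 kN/m
FS = R / T = 542.0 / 578.8 = 0.936

FS = 0.94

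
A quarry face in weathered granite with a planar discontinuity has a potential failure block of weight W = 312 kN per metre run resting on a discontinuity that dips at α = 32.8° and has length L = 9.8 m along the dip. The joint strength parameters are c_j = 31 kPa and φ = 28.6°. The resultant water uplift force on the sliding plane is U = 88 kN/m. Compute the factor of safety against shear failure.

FS = 2.36

Resolving the block weight along and normal to the plane and applying the Mohr–Coulomb strength on the joint:
N' = W cosα − U = 312·cos32.8° − 88 = 174.3 kN/m
Driving force T = W sinα = 312·sin32.8° = 169.0 kN/m
Resisting force R = c_j·L + N'·tanφ = 31·9.8 + 174.3·tan28.6° = 303.8 + 95.0 = 398.8 kN/m
FS = R / T = 398.8 / 169.0 = 2.360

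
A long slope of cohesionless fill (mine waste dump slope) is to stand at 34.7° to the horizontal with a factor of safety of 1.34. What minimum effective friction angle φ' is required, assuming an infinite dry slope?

FS = tanφ'/tanβ ⇒ tanφ' = FS · tanβ = 1.34 · tan34.7° = 0.9279
φ' = arctan(0.9279) = 42.86°

φ' = 42.9°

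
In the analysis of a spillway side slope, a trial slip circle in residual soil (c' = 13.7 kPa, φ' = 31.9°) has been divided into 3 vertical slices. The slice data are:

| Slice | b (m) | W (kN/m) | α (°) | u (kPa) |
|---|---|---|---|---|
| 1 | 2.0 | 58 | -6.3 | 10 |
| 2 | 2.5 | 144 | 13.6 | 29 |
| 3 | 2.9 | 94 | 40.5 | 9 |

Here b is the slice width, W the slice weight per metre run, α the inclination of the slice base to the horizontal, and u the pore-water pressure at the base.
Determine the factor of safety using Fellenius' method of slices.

FS = 2.28

Ordinary method of slices: FS = Σ[c'·Δl_i + (W_i cosα_i − u_i·Δl_i)·tanφ'] / Σ W_i sinα_i, with Δl_i = b_i / cosα_i.
Slice 1: Δl = 2.0/cos(-6.3°) = 2.012 m; N'_1 = 58·cos(-6.3°) − 10·2.012 = 37.5; c'Δl = 27.57; W sinα = -6.4
Slice 2: Δl = 2.5/cos13.6° = 2.572 m; N'_2 = 144·cos13.6° − 29·2.572 = 65.4; c'Δl = 35.24; W sinα = 33.9
Slice 3: Δl = 2.9/cos40.5° = 3.814 m; N'_3 = 94·cos40.5° − 9·3.814 = 37.2; c'Δl = 52.25; W sinα = 61.0
Σc'Δl = 115.1 kN/m; ΣN' = 140.1 kN/m; ΣW sinα = 88.5 kN/m
Resisting = 115.1 + 140.1·tan31.9° = 115.1 + 87.2 = 202.2 kN/m
FS = 202.2 / 88.5 = 2.284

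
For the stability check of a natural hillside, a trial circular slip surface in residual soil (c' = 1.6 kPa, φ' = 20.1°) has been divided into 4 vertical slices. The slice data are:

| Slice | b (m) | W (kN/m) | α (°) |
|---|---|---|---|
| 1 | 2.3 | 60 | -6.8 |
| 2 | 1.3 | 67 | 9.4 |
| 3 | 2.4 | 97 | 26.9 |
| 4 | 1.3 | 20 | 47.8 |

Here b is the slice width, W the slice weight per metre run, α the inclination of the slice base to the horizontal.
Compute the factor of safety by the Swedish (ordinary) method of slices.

Ordinary method of slices: FS = Σ[c'·Δl_i + (W_i cosα_i)·tanφ'] / Σ W_i sinα_i, with Δl_i = b_i / cosα_i.
Slice 1: Δl = 2.3/cos(-6.8°) = 2.316 m; N'_1 = 60·cos(-6.8°) = 59.6; c'Δl = 3.71; W sinα = -7.1
Slice 2: Δl = 1.3/cos9.4° = 1.318 m; N'_2 = 67·cos9.4° = 66.1; c'Δl = 2.11; W sinα = 10.9
Slice 3: Δl = 2.4/cos26.9° = 2.691 m; N'_3 = 97·cos26.9° = 86.5; c'Δl = 4.31; W sinα = 43.9
Slice 4: Δl = 1.3/cos47.8° = 1.935 m; N'_4 = 20·cos47.8° = 13.4; c'Δl = 3.10; W sinα = 14.8
Σc'Δl = 13.2 kN/m; ΣN' = 225.6 kN/m; ΣW sinα = 62.5 kN/m
Resisting = 13.2 + 225.6·tan20.1° = 13.2 + 82.6 = 95.8 kN/m
FS = 95.8 / 62.5 = 1.531

FS = 1.53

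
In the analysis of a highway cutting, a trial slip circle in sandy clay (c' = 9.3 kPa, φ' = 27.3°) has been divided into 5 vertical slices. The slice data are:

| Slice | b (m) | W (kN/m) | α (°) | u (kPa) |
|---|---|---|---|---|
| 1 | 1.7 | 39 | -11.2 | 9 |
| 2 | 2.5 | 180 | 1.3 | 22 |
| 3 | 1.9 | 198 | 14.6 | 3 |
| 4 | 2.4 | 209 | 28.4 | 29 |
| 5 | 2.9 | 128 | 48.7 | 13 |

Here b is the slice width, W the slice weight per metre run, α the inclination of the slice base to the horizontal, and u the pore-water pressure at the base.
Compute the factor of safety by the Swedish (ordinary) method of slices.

FS = 1.50

Ordinary method of slices: FS = Σ[c'·Δl_i + (W_i cosα_i − u_i·Δl_i)·tanφ'] / Σ W_i sinα_i, with Δl_i = b_i / cosα_i.
Slice 1: Δl = 1.7/cos(-11.2°) = 1.733 m; N'_1 = 39·cos(-11.2°) − 9·1.733 = 22.7; c'Δl = 16.12; W sinα = -7.6
Slice 2: Δl = 2.5/cos1.3° = 2.501 m; N'_2 = 180·cos1.3° − 22·2.501 = 124.9; c'Δl = 23.26; W sinα = 4.1
Slice 3: Δl = 1.9/cos14.6° = 1.963 m; N'_3 = 198·cos14.6° − 3·1.963 = 185.7; c'Δl = 18.26; W sinα = 49.9
Slice 4: Δl = 2.4/cos28.4° = 2.728 m; N'_4 = 209·cos28.4° − 29·2.728 = 104.7; c'Δl = 25.37; W sinα = 99.4
Slice 5: Δl = 2.9/cos48.7° = 4.394 m; N'_5 = 128·cos48.7° − 13·4.394 = 27.4; c'Δl = 40.86; W sinα = 96.2
Σc'Δl = 123.9 kN/m; ΣN' = 465.4 kN/m; ΣW sinα = 242.0 kN/m
Resisting = 123.9 + 465.4·tan27.3° = 123.9 + 240.2 = 364.1 kN/m
FS = 364.1 / 242.0 = 1.505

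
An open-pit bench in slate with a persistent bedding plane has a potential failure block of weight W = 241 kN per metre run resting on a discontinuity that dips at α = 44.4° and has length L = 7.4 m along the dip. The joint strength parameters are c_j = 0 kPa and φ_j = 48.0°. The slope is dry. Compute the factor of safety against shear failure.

FS = 1.13

Resolving the block weight along and normal to the plane and applying the Mohr–Coulomb strength on the joint:
N' = W cosα = 241·cos44.4° = 172.2 kN/m
Driving force T = W sinα = 241·sin44.4° = 168.6 kN/m
Resisting force R = c_j·L + N'·tanφ_j = 0·7.4 + 172.2·tan48.0° = 0.0 + 191.2 = 191.2 kN/m
FS = R / T = 191.2 / 168.6 = 1.134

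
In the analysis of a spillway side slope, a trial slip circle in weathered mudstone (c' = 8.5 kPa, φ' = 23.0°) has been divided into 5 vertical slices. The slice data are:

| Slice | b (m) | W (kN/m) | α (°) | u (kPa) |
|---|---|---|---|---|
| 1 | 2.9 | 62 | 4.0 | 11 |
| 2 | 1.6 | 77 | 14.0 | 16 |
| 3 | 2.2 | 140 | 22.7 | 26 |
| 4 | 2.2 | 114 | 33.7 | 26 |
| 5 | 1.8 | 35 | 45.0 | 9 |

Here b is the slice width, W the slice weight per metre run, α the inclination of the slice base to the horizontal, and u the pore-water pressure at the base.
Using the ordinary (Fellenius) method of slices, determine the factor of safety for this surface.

FS = 1.07

Ordinary method of slices: FS = Σ[c'·Δl_i + (W_i cosα_i − u_i·Δl_i)·tanφ'] / Σ W_i sinα_i, with Δl_i = b_i / cosα_i.
Slice 1: Δl = 2.9/cos4.0° = 2.907 m; N'_1 = 62·cos4.0° − 11·2.907 = 29.9; c'Δl = 24.71; W sinα = 4.3
Slice 2: Δl = 1.6/cos14.0° = 1.649 m; N'_2 = 77·cos14.0° − 16·1.649 = 48.3; c'Δl = 14.02; W sinα = 18.6
Slice 3: Δl = 2.2/cos22.7° = 2.385 m; N'_3 = 140·cos22.7° − 26·2.385 = 67.2; c'Δl = 20.27; W sinα = 54.0
Slice 4: Δl = 2.2/cos33.7° = 2.644 m; N'_4 = 114·cos33.7° − 26·2.644 = 26.1; c'Δl = 22.48; W sinα = 63.3
Slice 5: Δl = 1.8/cos45.0° = 2.546 m; N'_5 = 35·cos45.0° − 9·2.546 = 1.8; c'Δl = 21.64; W sinα = 24.7
Σc'Δl = 103.1 kN/m; ΣN' = 173.3 kN/m; ΣW sinα = 165.0 kN/m
Resisting = 103.1 + 173.3·tan23.0° = 103.1 + 73.6 = 176.7 kN/m
FS = 176.7 / 165.0 = 1.071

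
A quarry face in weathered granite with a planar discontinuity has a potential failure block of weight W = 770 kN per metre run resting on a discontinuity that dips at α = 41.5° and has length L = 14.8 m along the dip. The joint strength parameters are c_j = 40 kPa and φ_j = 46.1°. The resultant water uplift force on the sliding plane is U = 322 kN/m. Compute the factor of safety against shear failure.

FS = 1.68

Resolving the block weight along and normal to the plane and applying the Mohr–Coulomb strength on the joint:
N' = W cosα − U = 770·cos41.5° − 322 = 254.7 kN/m
Driving force T = W sinα = 770·sin41.5° = 510.2 kN/m
Resisting force R = c_j·L + N'·tanφ_j = 40·14.8 + 254.7·tan46.1° = 592.0 + 264.7 = 856.7 kN/m
FS = R / T = 856.7 / 510.2 = 1.679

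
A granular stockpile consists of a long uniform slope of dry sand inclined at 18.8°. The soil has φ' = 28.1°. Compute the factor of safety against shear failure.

FS = 1.57

For a dry cohesionless infinite slope the factor of safety is FS = tanφ' / tanβ.
FS = tan28.1° / tan18.8° = 0.5340 / 0.3404 = 1.568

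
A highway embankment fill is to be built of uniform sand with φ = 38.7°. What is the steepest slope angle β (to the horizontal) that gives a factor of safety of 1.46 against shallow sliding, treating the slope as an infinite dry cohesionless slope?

For an infinite dry cohesionless slope FS = tanφ/tanβ, so tanβ = tanφ / FS.
tanβ = tan38.7° / 1.46 = 0.8012 / 1.46 = 0.5487
β = arctan(0.5487) = 28.76°

β = 28.8°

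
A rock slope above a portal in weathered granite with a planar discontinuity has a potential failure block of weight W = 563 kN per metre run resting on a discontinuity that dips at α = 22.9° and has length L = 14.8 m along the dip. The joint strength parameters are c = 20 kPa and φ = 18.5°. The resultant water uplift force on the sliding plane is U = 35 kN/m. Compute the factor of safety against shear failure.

Resolving the block weight along and normal to the plane and applying the Mohr–Coulomb strength on the joint:
N' = W cosα − U = 563·cos22.9° − 35 = 483.6 kN/m
Driving force T = W sinα = 563·sin22.9° = 219.1 kN/m
Resisting force R = c·L + N'·tanφ = 20·14.8 + 483.6·tan18.5° = 296.0 + 161.8 = 457.8 kN/m
FS = R / T = 457.8 / 219.1 = 2.090

FS = 2.09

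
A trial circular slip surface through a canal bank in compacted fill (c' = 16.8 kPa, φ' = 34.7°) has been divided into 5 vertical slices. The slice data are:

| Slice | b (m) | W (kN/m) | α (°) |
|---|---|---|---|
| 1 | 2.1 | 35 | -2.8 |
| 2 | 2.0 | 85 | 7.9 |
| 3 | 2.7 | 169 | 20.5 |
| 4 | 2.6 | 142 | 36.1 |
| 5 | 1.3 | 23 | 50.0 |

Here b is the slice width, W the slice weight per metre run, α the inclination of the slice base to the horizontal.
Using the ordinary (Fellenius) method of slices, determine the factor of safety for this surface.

Ordinary method of slices: FS = Σ[c'·Δl_i + (W_i cosα_i)·tanφ'] / Σ W_i sinα_i, with Δl_i = b_i / cosα_i.
Slice 1: Δl = 2.1/cos(-2.8°) = 2.103 m; N'_1 = 35·cos(-2.8°) = 35.0; c'Δl = 35.32; W sinα = -1.7
Slice 2: Δl = 2.0/cos7.9° = 2.019 m; N'_2 = 85·cos7.9° = 84.2; c'Δl = 33.92; W sinα = 11.7
Slice 3: Δl = 2.7/cos20.5° = 2.883 m; N'_3 = 169·cos20.5° = 158.3; c'Δl = 48.43; W sinα = 59.2
Slice 4: Δl = 2.6/cos36.1° = 3.218 m; N'_4 = 142·cos36.1° = 114.7; c'Δl = 54.06; W sinα = 83.7
Slice 5: Δl = 1.3/cos50.0° = 2.022 m; N'_5 = 23·cos50.0° = 14.8; c'Δl = 33.98; W sinα = 17.6
Σc'Δl = 205.7 kN/m; ΣN' = 407.0 kN/m; ΣW sinα = 170.4 kN/m
Resisting = 205.7 + 407.0·tan34.7° = 205.7 + 281.8 = 487.5 kN/m
FS = 487.5 / 170.4 = 2.860

FS = 2.86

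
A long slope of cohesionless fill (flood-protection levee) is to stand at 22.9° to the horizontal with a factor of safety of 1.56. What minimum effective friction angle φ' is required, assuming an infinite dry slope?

φ' = 33.4°

FS = tanφ'/tanβ ⇒ tanφ' = FS · tanβ = 1.56 · tan22.9° = 0.6590
φ' = arctan(0.6590) = 33.38°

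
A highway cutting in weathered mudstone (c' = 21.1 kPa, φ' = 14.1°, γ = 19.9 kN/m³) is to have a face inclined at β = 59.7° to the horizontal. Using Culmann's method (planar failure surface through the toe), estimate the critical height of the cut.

H_c = 11.83 m

Culmann's analysis gives the critical failure plane at α_cr = (β + φ')/2 = (59.7 + 14.1)/2 = 36.9°, and the critical height
H_c = (4c'/γ) · sinβ cosφ' / [1 − cos(β − φ')]
    = (4·21.1/19.9) · sin59.7°·cos14.1° / [1 − cos(45.6°)]
    = 4.241 · 0.8634·0.9699 / [1 − 0.6997]
    = 4.241 · 0.8374 / 0.3003
    = 11.83 m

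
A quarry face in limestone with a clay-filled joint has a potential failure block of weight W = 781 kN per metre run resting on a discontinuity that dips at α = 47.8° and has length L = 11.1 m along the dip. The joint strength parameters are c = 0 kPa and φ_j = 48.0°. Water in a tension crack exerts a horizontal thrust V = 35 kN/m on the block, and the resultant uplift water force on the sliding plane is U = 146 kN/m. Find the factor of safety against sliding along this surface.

Resolving the block weight along and normal to the plane and applying the Mohr–Coulomb strength on the joint:
N' = W cosα − U − V sinα = 781·cos47.8° − 146 − 35·sin47.8° = 352.7 kN/m
Driving force T = W sinα + V cosα = 781·sin47.8° + 35·cos47.8° = 602.1 kN/m
Resisting force R = c·L + N'·tanφ_j = 0·11.1 + 352.7·tan48.0° = 0.0 + 391.7 = 391.7 kN/m
FS = R / T = 391.7 / 602.1 = 0.651

FS = 0.65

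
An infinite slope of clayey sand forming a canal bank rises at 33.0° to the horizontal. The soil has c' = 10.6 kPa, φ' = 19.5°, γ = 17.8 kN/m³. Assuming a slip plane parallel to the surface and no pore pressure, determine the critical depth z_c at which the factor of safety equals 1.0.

z_c = 2.87 m

Setting FS = 1.00 in FS = [c' + γz cos²β tanφ'] / [γz sinβ cosβ] and solving for z:
z = c' / [γ cosβ (FS·sinβ − cosβ·tanφ')]
  = 10.6 / [17.8·cos33.0°·(1.00·sin33.0° − cos33.0°·tan19.5°)]
  = 10.6 / [17.8·0.8387·(1.00·0.5446 − 0.8387·0.3541)]
  = 10.6 / 3.6970 = 2.867 m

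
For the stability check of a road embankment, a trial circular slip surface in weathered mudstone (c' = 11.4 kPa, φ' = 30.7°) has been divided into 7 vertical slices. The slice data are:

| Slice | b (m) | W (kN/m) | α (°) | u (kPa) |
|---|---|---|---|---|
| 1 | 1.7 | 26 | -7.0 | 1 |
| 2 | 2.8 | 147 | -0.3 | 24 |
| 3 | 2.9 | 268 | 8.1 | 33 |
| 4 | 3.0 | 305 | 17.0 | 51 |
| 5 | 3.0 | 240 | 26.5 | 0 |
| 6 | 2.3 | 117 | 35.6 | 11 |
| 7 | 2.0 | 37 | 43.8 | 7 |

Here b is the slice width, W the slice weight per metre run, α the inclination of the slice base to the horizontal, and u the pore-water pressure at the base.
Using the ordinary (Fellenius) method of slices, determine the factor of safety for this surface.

Ordinary method of slices: FS = Σ[c'·Δl_i + (W_i cosα_i − u_i·Δl_i)·tanφ'] / Σ W_i sinα_i, with Δl_i = b_i / cosα_i.
Slice 1: Δl = 1.7/cos(-7.0°) = 1.713 m; N'_1 = 26·cos(-7.0°) − 1·1.713 = 24.1; c'Δl = 19.53; W sinα = -3.2
Slice 2: Δl = 2.8/cos(-0.3°) = 2.800 m; N'_2 = 147·cos(-0.3°) − 24·2.800 = 79.8; c'Δl = 31.92; W sinα = -0.8
Slice 3: Δl = 2.9/cos8.1° = 2.929 m; N'_3 = 268·cos8.1° − 33·2.929 = 168.7; c'Δl = 33.39; W sinα = 37.8
Slice 4: Δl = 3.0/cos17.0° = 3.137 m; N'_4 = 305·cos17.0° − 51·3.137 = 131.7; c'Δl = 35.76; W sinα = 89.2
Slice 5: Δl = 3.0/cos26.5° = 3.352 m; N'_5 = 240·cos26.5° − 0·3.352 = 214.8; c'Δl = 38.22; W sinα = 107.1
Slice 6: Δl = 2.3/cos35.6° = 2.829 m; N'_6 = 117·cos35.6° − 11·2.829 = 64.0; c'Δl = 32.25; W sinα = 68.1
Slice 7: Δl = 2.0/cos43.8° = 2.771 m; N'_7 = 37·cos43.8° − 7·2.771 = 7.3; c'Δl = 31.59; W sinα = 25.6
Σc'Δl = 222.7 kN/m; ΣN' = 690.3 kN/m; ΣW sinα = 323.8 kN/m
Resisting = 222.7 + 690.3·tan30.7° = 222.7 + 409.9 = 632.5 kN/m
FS = 632.5 / 323.8 = 1.954

FS = 1.95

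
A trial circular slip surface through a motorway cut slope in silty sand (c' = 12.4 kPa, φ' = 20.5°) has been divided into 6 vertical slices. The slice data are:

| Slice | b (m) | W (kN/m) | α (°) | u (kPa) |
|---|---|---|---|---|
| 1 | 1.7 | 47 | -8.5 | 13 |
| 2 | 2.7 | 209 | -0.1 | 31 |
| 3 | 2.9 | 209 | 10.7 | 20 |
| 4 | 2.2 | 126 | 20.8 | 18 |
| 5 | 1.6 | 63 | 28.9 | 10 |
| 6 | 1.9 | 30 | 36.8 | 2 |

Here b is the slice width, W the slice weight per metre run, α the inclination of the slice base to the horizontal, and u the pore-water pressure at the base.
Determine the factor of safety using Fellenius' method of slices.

Ordinary method of slices: FS = Σ[c'·Δl_i + (W_i cosα_i − u_i·Δl_i)·tanφ'] / Σ W_i sinα_i, with Δl_i = b_i / cosα_i.
Slice 1: Δl = 1.7/cos(-8.5°) = 1.719 m; N'_1 = 47·cos(-8.5°) − 13·1.719 = 24.1; c'Δl = 21.31; W sinα = -6.9
Slice 2: Δl = 2.7/cos(-0.1°) = 2.700 m; N'_2 = 209·cos(-0.1°) − 31·2.700 = 125.3; c'Δl = 33.48; W sinα = -0.4
Slice 3: Δl = 2.9/cos10.7° = 2.951 m; N'_3 = 209·cos10.7° − 20·2.951 = 146.3; c'Δl = 36.60; W sinα = 38.8
Slice 4: Δl = 2.2/cos20.8° = 2.353 m; N'_4 = 126·cos20.8° − 18·2.353 = 75.4; c'Δl = 29.18; W sinα = 44.7
Slice 5: Δl = 1.6/cos28.9° = 1.828 m; N'_5 = 63·cos28.9° − 10·1.828 = 36.9; c'Δl = 22.66; W sinα = 30.4
Slice 6: Δl = 1.9/cos36.8° = 2.373 m; N'_6 = 30·cos36.8° − 2·2.373 = 19.3; c'Δl = 29.42; W sinα = 18.0
Σc'Δl = 172.7 kN/m; ΣN' = 427.4 kN/m; ΣW sinα = 124.7 kN/m
Resisting = 172.7 + 427.4·tan20.5° = 172.7 + 159.8 = 332.4 kN/m
FS = 332.4 / 124.7 = 2.667

FS = 2.67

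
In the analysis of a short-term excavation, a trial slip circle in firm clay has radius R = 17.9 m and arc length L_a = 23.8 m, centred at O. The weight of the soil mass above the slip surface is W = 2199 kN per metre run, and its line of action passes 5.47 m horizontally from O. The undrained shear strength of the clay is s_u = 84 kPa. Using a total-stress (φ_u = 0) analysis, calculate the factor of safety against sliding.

FS = 2.98

Taking moments about the centre O, the resisting moment is provided by the undrained shear strength acting along the arc:
M_R = s_u·L_a·R = 84·23.80·17.9 = 35785.7 kN·m/m
M_D = W·d = 2199·5.47 = 12028.5 kN·m/m
FS = M_R / M_D = 35785.7 / 12028.5 = 2.975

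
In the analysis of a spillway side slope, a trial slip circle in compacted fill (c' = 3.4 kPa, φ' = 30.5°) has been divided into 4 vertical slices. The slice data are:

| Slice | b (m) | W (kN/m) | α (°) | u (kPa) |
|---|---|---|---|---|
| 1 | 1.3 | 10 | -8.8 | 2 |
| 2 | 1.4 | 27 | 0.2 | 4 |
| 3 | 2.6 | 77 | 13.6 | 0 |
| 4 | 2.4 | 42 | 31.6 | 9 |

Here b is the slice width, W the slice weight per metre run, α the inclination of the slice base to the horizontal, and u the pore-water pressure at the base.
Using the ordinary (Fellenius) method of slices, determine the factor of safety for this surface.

FS = 2.46

Ordinary method of slices: FS = Σ[c'·Δl_i + (W_i cosα_i − u_i·Δl_i)·tanφ'] / Σ W_i sinα_i, with Δl_i = b_i / cosα_i.
Slice 1: Δl = 1.3/cos(-8.8°) = 1.315 m; N'_1 = 10·cos(-8.8°) − 2·1.315 = 7.3; c'Δl = 4.47; W sinα = -1.5
Slice 2: Δl = 1.4/cos0.2° = 1.400 m; N'_2 = 27·cos0.2° − 4·1.400 = 21.4; c'Δl = 4.76; W sinα = 0.1
Slice 3: Δl = 2.6/cos13.6° = 2.675 m; N'_3 = 77·cos13.6° − 0·2.675 = 74.8; c'Δl = 9.10; W sinα = 18.1
Slice 4: Δl = 2.4/cos31.6° = 2.818 m; N'_4 = 42·cos31.6° − 9·2.818 = 10.4; c'Δl = 9.58; W sinα = 22.0
Σc'Δl = 27.9 kN/m; ΣN' = 113.9 kN/m; ΣW sinα = 38.7 kN/m
Resisting = 27.9 + 113.9·tan30.5° = 27.9 + 67.1 = 95.0 kN/m
FS = 95.0 / 38.7 = 2.456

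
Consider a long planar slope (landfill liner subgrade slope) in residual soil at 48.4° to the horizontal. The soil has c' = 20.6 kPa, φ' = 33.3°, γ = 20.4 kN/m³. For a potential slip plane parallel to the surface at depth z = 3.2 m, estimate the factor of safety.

For an infinite slope with a slip plane parallel to the surface (no pore pressure): FS = [c' + γz cos²β tanφ'] / [γz sinβ cosβ].
γz = 20.4·3.2 = 65.28 kN/m²
Numerator = 20.6 + 65.28·cos²48.4°·tan33.3° = 20.6 + 65.28·0.4408·0.6569 = 39.502 kPa
Denominator = 65.28·sin48.4°·cos48.4° = 65.28·0.7478·0.6639 = 32.410 kPa
FS = 39.502 / 32.410 = 1.219

FS = 1.22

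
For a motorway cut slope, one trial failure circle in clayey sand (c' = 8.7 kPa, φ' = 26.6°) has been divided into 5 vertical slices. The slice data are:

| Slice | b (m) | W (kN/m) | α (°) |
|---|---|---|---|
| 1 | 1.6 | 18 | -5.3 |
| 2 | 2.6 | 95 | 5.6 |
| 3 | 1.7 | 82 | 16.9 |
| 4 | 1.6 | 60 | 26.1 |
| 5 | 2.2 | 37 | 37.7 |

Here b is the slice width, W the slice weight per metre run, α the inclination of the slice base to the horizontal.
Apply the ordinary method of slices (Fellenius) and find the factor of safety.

FS = 2.85

Ordinary method of slices: FS = Σ[c'·Δl_i + (W_i cosα_i)·tanφ'] / Σ W_i sinα_i, with Δl_i = b_i / cosα_i.
Slice 1: Δl = 1.6/cos(-5.3°) = 1.607 m; N'_1 = 18·cos(-5.3°) = 17.9; c'Δl = 13.98; W sinα = -1.7
Slice 2: Δl = 2.6/cos5.6° = 2.612 m; N'_2 = 95·cos5.6° = 94.5; c'Δl = 22.73; W sinα = 9.3
Slice 3: Δl = 1.7/cos16.9° = 1.777 m; N'_3 = 82·cos16.9° = 78.5; c'Δl = 15.46; W sinα = 23.8
Slice 4: Δl = 1.6/cos26.1° = 1.782 m; N'_4 = 60·cos26.1° = 53.9; c'Δl = 15.50; W sinα = 26.4
Slice 5: Δl = 2.2/cos37.7° = 2.781 m; N'_5 = 37·cos37.7° = 29.3; c'Δl = 24.19; W sinα = 22.6
Σc'Δl = 91.9 kN/m; ΣN' = 274.1 kN/m; ΣW sinα = 80.5 kN/m
Resisting = 91.9 + 274.1·tan26.6° = 91.9 + 137.3 = 229.1 kN/m
FS = 229.1 / 80.5 = 2.847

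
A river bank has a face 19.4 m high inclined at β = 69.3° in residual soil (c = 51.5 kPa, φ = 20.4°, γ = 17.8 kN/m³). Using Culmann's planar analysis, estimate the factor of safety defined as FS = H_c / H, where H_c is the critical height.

H_c = (4c/γ) · sinβ cosφ / [1 − cos(β − φ)]
    = (4·51.5/17.8) · sin69.3°·cos20.4° / [1 − cos48.9°]
    = 11.573 · 0.8768 / 0.3426 = 29.62 m
FS = H_c / H = 29.62 / 19.4 = 1.527

FS = 1.53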